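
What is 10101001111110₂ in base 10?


Positional values:
Bit 1: 1 × 2^1 = 2
Bit 2: 1 × 2^2 = 4
Bit 3: 1 × 2^3 = 8
Bit 4: 1 × 2^4 = 16
Bit 5: 1 × 2^5 = 32
Bit 6: 1 × 2^6 = 64
Bit 9: 1 × 2^9 = 512
Bit 11: 1 × 2^11 = 2048
Bit 13: 1 × 2^13 = 8192
Sum = 2 + 4 + 8 + 16 + 32 + 64 + 512 + 2048 + 8192
= 10878


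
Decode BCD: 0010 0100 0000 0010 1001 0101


Each 4-bit group → digit:
  0010 → 2
  0100 → 4
  0000 → 0
  0010 → 2
  1001 → 9
  0101 → 5
= 240295


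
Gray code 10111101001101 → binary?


Gray code: 10111101001101
MSB stays the same: 1
Each subsequent bit = prev_binary XOR current_gray:
  B[1] = 1 XOR 0 = 1
  B[2] = 1 XOR 1 = 0
  B[3] = 0 XOR 1 = 1
  B[4] = 1 XOR 1 = 0
  B[5] = 0 XOR 1 = 1
  B[6] = 1 XOR 0 = 1
  B[7] = 1 XOR 1 = 0
  B[8] = 0 XOR 0 = 0
  B[9] = 0 XOR 0 = 0
  B[10] = 0 XOR 1 = 1
  B[11] = 1 XOR 1 = 0
  B[12] = 0 XOR 0 = 0
  B[13] = 0 XOR 1 = 1
= 11010110001001 (13705 decimal)


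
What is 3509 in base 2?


Divide by 2 repeatedly:
3509 ÷ 2 = 1754 remainder 1
1754 ÷ 2 = 877 remainder 0
877 ÷ 2 = 438 remainder 1
438 ÷ 2 = 219 remainder 0
219 ÷ 2 = 109 remainder 1
109 ÷ 2 = 54 remainder 1
54 ÷ 2 = 27 remainder 0
27 ÷ 2 = 13 remainder 1
13 ÷ 2 = 6 remainder 1
6 ÷ 2 = 3 remainder 0
3 ÷ 2 = 1 remainder 1
1 ÷ 2 = 0 remainder 1
Reading remainders bottom-up:
= 110110110101


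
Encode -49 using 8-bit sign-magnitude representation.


Sign bit: 1 (negative)
Magnitude: 49 = 0110001
= 10110001


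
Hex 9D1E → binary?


Each hex digit → 4 binary bits:
  9 = 1001
  D = 1101
  1 = 0001
  E = 1110
Concatenate: 1001 1101 0001 1110
= 1001110100011110


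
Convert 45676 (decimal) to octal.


Divide by 8 repeatedly:
45676 ÷ 8 = 5709 remainder 4
5709 ÷ 8 = 713 remainder 5
713 ÷ 8 = 89 remainder 1
89 ÷ 8 = 11 remainder 1
11 ÷ 8 = 1 remainder 3
1 ÷ 8 = 0 remainder 1
Reading remainders bottom-up:
= 0o131154


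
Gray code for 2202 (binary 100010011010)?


Binary: 100010011010
Gray code: G = B XOR (B >> 1)
B >> 1 = 010001001101
100010011010 XOR 010001001101:
  1 XOR 0 = 1
  0 XOR 1 = 1
  0 XOR 0 = 0
  0 XOR 0 = 0
  1 XOR 0 = 1
  0 XOR 1 = 1
  0 XOR 0 = 0
  1 XOR 0 = 1
  1 XOR 1 = 0
  0 XOR 1 = 1
  1 XOR 0 = 1
  0 XOR 1 = 1
= 110011010111


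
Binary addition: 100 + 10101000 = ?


Align and add column by column (LSB to MSB, carry propagating):
  000000100
+ 010101000
  ---------
  col 0: 0 + 0 + 0 (carry in) = 0 → bit 0, carry out 0
  col 1: 0 + 0 + 0 (carry in) = 0 → bit 0, carry out 0
  col 2: 1 + 0 + 0 (carry in) = 1 → bit 1, carry out 0
  col 3: 0 + 1 + 0 (carry in) = 1 → bit 1, carry out 0
  col 4: 0 + 0 + 0 (carry in) = 0 → bit 0, carry out 0
  col 5: 0 + 1 + 0 (carry in) = 1 → bit 1, carry out 0
  col 6: 0 + 0 + 0 (carry in) = 0 → bit 0, carry out 0
  col 7: 0 + 1 + 0 (carry in) = 1 → bit 1, carry out 0
  col 8: 0 + 0 + 0 (carry in) = 0 → bit 0, carry out 0
Reading bits MSB→LSB: 010101100
Strip leading zeros: 10101100
= 10101100


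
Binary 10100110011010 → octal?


Group into 3-bit groups: 010100110011010
  010 = 2
  100 = 4
  110 = 6
  011 = 3
  010 = 2
= 0o24632


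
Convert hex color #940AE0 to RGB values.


Hex: #940AE0
R = 94₁₆ = 148
G = 0A₁₆ = 10
B = E0₁₆ = 224
= RGB(148, 10, 224)


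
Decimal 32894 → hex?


Divide by 16 repeatedly:
32894 ÷ 16 = 2055 remainder 14 (E)
2055 ÷ 16 = 128 remainder 7 (7)
128 ÷ 16 = 8 remainder 0 (0)
8 ÷ 16 = 0 remainder 8 (8)
Reading remainders bottom-up:
= 0x807E


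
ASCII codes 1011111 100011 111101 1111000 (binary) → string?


Codes (binary): 1011111 100011 111101 1111000
Per-code ASCII lookup:
  1011111 = 95  (special character) → '_'
  100011 = 35  (special character) → '#'
  111101 = 61  (special character) → '='
  1111000 = 120  (range 97-122: lowercase, 120 - 97 = 23) → 'x'
= '_#=x'


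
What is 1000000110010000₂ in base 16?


Group into 4-bit nibbles: 1000000110010000
  1000 = 8
  0001 = 1
  1001 = 9
  0000 = 0
= 0x8190


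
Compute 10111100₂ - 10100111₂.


Align and subtract column by column (LSB to MSB, borrowing when needed):
  10111100
- 10100111
  --------
  col 0: (0 - 0 borrow-in) - 1 → borrow from next column: (0+2) - 1 = 1, borrow out 1
  col 1: (0 - 1 borrow-in) - 1 → borrow from next column: (-1+2) - 1 = 0, borrow out 1
  col 2: (1 - 1 borrow-in) - 1 → borrow from next column: (0+2) - 1 = 1, borrow out 1
  col 3: (1 - 1 borrow-in) - 0 → 0 - 0 = 0, borrow out 0
  col 4: (1 - 0 borrow-in) - 0 → 1 - 0 = 1, borrow out 0
  col 5: (1 - 0 borrow-in) - 1 → 1 - 1 = 0, borrow out 0
  col 6: (0 - 0 borrow-in) - 0 → 0 - 0 = 0, borrow out 0
  col 7: (1 - 0 borrow-in) - 1 → 1 - 1 = 0, borrow out 0
Reading bits MSB→LSB: 00010101
Strip leading zeros: 10101
= 10101


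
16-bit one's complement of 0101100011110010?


Original: 0101100011110010
Invert all bits:
  bit 0: 0 → 1
  bit 1: 1 → 0
  bit 2: 0 → 1
  bit 3: 1 → 0
  bit 4: 1 → 0
  bit 5: 0 → 1
  bit 6: 0 → 1
  bit 7: 0 → 1
  bit 8: 1 → 0
  bit 9: 1 → 0
  bit 10: 1 → 0
  bit 11: 1 → 0
  bit 12: 0 → 1
  bit 13: 0 → 1
  bit 14: 1 → 0
  bit 15: 0 → 1
= 1010011100001101


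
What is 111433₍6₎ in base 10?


Positional values (base 6):
  3 × 6^0 = 3 × 1 = 3
  3 × 6^1 = 3 × 6 = 18
  4 × 6^2 = 4 × 36 = 144
  1 × 6^3 = 1 × 216 = 216
  1 × 6^4 = 1 × 1296 = 1296
  1 × 6^5 = 1 × 7776 = 7776
Sum = 3 + 18 + 144 + 216 + 1296 + 7776
= 9453


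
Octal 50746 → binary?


Each octal digit → 3 binary bits:
  5 = 101
  0 = 000
  7 = 111
  4 = 100
  6 = 110
Concatenate: 101 000 111 100 110
= 101000111100110


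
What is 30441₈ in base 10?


Positional values:
Position 0: 1 × 8^0 = 1
Position 1: 4 × 8^1 = 32
Position 2: 4 × 8^2 = 256
Position 3: 0 × 8^3 = 0
Position 4: 3 × 8^4 = 12288
Sum = 1 + 32 + 256 + 0 + 12288
= 12577


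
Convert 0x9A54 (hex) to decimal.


Positional values:
Position 0: 4 × 16^0 = 4 × 1 = 4
Position 1: 5 × 16^1 = 5 × 16 = 80
Position 2: A × 16^2 = 10 × 256 = 2560
Position 3: 9 × 16^3 = 9 × 4096 = 36864
Sum = 4 + 80 + 2560 + 36864
= 39508


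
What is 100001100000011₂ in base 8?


Group into 3-bit groups: 100001100000011
  100 = 4
  001 = 1
  100 = 4
  000 = 0
  011 = 3
= 0o41403


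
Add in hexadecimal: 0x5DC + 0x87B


Align and add column by column (LSB to MSB, each column mod 16 with carry):
  05DC
+ 087B
  ----
  col 0: C(12) + B(11) + 0 (carry in) = 23 → 7(7), carry out 1
  col 1: D(13) + 7(7) + 1 (carry in) = 21 → 5(5), carry out 1
  col 2: 5(5) + 8(8) + 1 (carry in) = 14 → E(14), carry out 0
  col 3: 0(0) + 0(0) + 0 (carry in) = 0 → 0(0), carry out 0
Reading digits MSB→LSB: 0E57
Strip leading zeros: E57
= 0xE57


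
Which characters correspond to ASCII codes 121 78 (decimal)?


Codes (decimal): 121 78
Per-code ASCII lookup:
  121  (range 97-122: lowercase, 121 - 97 = 24) → 'y'
  78  (range 65-90: uppercase, 78 - 65 = 13) → 'N'
= 'yN'


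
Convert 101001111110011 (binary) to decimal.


Positional values:
Bit 0: 1 × 2^0 = 1
Bit 1: 1 × 2^1 = 2
Bit 4: 1 × 2^4 = 16
Bit 5: 1 × 2^5 = 32
Bit 6: 1 × 2^6 = 64
Bit 7: 1 × 2^7 = 128
Bit 8: 1 × 2^8 = 256
Bit 9: 1 × 2^9 = 512
Bit 12: 1 × 2^12 = 4096
Bit 14: 1 × 2^14 = 16384
Sum = 1 + 2 + 16 + 32 + 64 + 128 + 256 + 512 + 4096 + 16384
= 21491


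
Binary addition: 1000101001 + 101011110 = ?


Align and add column by column (LSB to MSB, carry propagating):
  01000101001
+ 00101011110
  -----------
  col 0: 1 + 0 + 0 (carry in) = 1 → bit 1, carry out 0
  col 1: 0 + 1 + 0 (carry in) = 1 → bit 1, carry out 0
  col 2: 0 + 1 + 0 (carry in) = 1 → bit 1, carry out 0
  col 3: 1 + 1 + 0 (carry in) = 2 → bit 0, carry out 1
  col 4: 0 + 1 + 1 (carry in) = 2 → bit 0, carry out 1
  col 5: 1 + 0 + 1 (carry in) = 2 → bit 0, carry out 1
  col 6: 0 + 1 + 1 (carry in) = 2 → bit 0, carry out 1
  col 7: 0 + 0 + 1 (carry in) = 1 → bit 1, carry out 0
  col 8: 0 + 1 + 0 (carry in) = 1 → bit 1, carry out 0
  col 9: 1 + 0 + 0 (carry in) = 1 → bit 1, carry out 0
  col 10: 0 + 0 + 0 (carry in) = 0 → bit 0, carry out 0
Reading bits MSB→LSB: 01110000111
Strip leading zeros: 1110000111
= 1110000111


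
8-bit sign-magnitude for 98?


Sign bit: 0 (positive)
Magnitude: 98 = 1100010
= 01100010


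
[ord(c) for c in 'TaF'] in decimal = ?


String: 'TaF'  (3 characters)
Per-character ASCII lookup:
  'T': uppercase starts at 65: 'T' = 65 + 19 = 84
  'a': lowercase starts at 97: 'a' = 97 + 0 = 97
  'F': uppercase starts at 65: 'F' = 65 + 5 = 70
= 84 97 70


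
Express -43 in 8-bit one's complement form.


Original: 00101011
Invert all bits:
  bit 0: 0 → 1
  bit 1: 0 → 1
  bit 2: 1 → 0
  bit 3: 0 → 1
  bit 4: 1 → 0
  bit 5: 0 → 1
  bit 6: 1 → 0
  bit 7: 1 → 0
= 11010100


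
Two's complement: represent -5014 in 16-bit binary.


Original: 0001001110010110
Step 1 - Invert all bits: 1110110001101001
Step 2 - Add 1: 1110110001101001 + 1
= 1110110001101010 (represents -5014)


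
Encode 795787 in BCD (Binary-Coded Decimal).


Each digit → 4-bit binary:
  7 → 0111
  9 → 1001
  5 → 0101
  7 → 0111
  8 → 1000
  7 → 0111
= 0111 1001 0101 0111 1000 0111


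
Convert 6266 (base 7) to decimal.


Positional values (base 7):
  6 × 7^0 = 6 × 1 = 6
  6 × 7^1 = 6 × 7 = 42
  2 × 7^2 = 2 × 49 = 98
  6 × 7^3 = 6 × 343 = 2058
Sum = 6 + 42 + 98 + 2058
= 2204


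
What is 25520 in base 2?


Divide by 2 repeatedly:
25520 ÷ 2 = 12760 remainder 0
12760 ÷ 2 = 6380 remainder 0
6380 ÷ 2 = 3190 remainder 0
3190 ÷ 2 = 1595 remainder 0
1595 ÷ 2 = 797 remainder 1
797 ÷ 2 = 398 remainder 1
398 ÷ 2 = 199 remainder 0
199 ÷ 2 = 99 remainder 1
99 ÷ 2 = 49 remainder 1
49 ÷ 2 = 24 remainder 1
24 ÷ 2 = 12 remainder 0
12 ÷ 2 = 6 remainder 0
6 ÷ 2 = 3 remainder 0
3 ÷ 2 = 1 remainder 1
1 ÷ 2 = 0 remainder 1
Reading remainders bottom-up:
= 110001110110000


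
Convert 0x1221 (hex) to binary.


Each hex digit → 4 binary bits:
  1 = 0001
  2 = 0010
  2 = 0010
  1 = 0001
Concatenate: 0001 0010 0010 0001
= 0001001000100001


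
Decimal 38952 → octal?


Divide by 8 repeatedly:
38952 ÷ 8 = 4869 remainder 0
4869 ÷ 8 = 608 remainder 5
608 ÷ 8 = 76 remainder 0
76 ÷ 8 = 9 remainder 4
9 ÷ 8 = 1 remainder 1
1 ÷ 8 = 0 remainder 1
Reading remainders bottom-up:
= 0o114050


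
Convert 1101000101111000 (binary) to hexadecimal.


Group into 4-bit nibbles: 1101000101111000
  1101 = D
  0001 = 1
  0111 = 7
  1000 = 8
= 0xD178


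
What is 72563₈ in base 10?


Positional values:
Position 0: 3 × 8^0 = 3
Position 1: 6 × 8^1 = 48
Position 2: 5 × 8^2 = 320
Position 3: 2 × 8^3 = 1024
Position 4: 7 × 8^4 = 28672
Sum = 3 + 48 + 320 + 1024 + 28672
= 30067


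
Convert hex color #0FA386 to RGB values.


Hex: #0FA386
R = 0F₁₆ = 15
G = A3₁₆ = 163
B = 86₁₆ = 134
= RGB(15, 163, 134)


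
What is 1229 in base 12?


Divide by 12 repeatedly:
1229 ÷ 12 = 102 remainder 5
102 ÷ 12 = 8 remainder 6
8 ÷ 12 = 0 remainder 8
Reading remainders bottom-up:
= 865


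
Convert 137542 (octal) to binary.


Each octal digit → 3 binary bits:
  1 = 001
  3 = 011
  7 = 111
  5 = 101
  4 = 100
  2 = 010
Concatenate: 001 011 111 101 100 010
= 001011111101100010


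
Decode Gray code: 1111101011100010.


Gray code: 1111101011100010
MSB stays the same: 1
Each subsequent bit = prev_binary XOR current_gray:
  B[1] = 1 XOR 1 = 0
  B[2] = 0 XOR 1 = 1
  B[3] = 1 XOR 1 = 0
  B[4] = 0 XOR 1 = 1
  B[5] = 1 XOR 0 = 1
  B[6] = 1 XOR 1 = 0
  B[7] = 0 XOR 0 = 0
  B[8] = 0 XOR 1 = 1
  B[9] = 1 XOR 1 = 0
  B[10] = 0 XOR 1 = 1
  B[11] = 1 XOR 0 = 1
  B[12] = 1 XOR 0 = 1
  B[13] = 1 XOR 0 = 1
  B[14] = 1 XOR 1 = 0
  B[15] = 0 XOR 0 = 0
= 1010110010111100 (44220 decimal)


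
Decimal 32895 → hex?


Divide by 16 repeatedly:
32895 ÷ 16 = 2055 remainder 15 (F)
2055 ÷ 16 = 128 remainder 7 (7)
128 ÷ 16 = 8 remainder 0 (0)
8 ÷ 16 = 0 remainder 8 (8)
Reading remainders bottom-up:
= 0x807F


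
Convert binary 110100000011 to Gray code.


Binary: 110100000011
Gray code: G = B XOR (B >> 1)
B >> 1 = 011010000001
110100000011 XOR 011010000001:
  1 XOR 0 = 1
  1 XOR 1 = 0
  0 XOR 1 = 1
  1 XOR 0 = 1
  0 XOR 1 = 1
  0 XOR 0 = 0
  0 XOR 0 = 0
  0 XOR 0 = 0
  0 XOR 0 = 0
  0 XOR 0 = 0
  1 XOR 0 = 1
  1 XOR 1 = 0
= 101110000010


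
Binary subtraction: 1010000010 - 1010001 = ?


Align and subtract column by column (LSB to MSB, borrowing when needed):
  1010000010
- 0001010001
  ----------
  col 0: (0 - 0 borrow-in) - 1 → borrow from next column: (0+2) - 1 = 1, borrow out 1
  col 1: (1 - 1 borrow-in) - 0 → 0 - 0 = 0, borrow out 0
  col 2: (0 - 0 borrow-in) - 0 → 0 - 0 = 0, borrow out 0
  col 3: (0 - 0 borrow-in) - 0 → 0 - 0 = 0, borrow out 0
  col 4: (0 - 0 borrow-in) - 1 → borrow from next column: (0+2) - 1 = 1, borrow out 1
  col 5: (0 - 1 borrow-in) - 0 → borrow from next column: (-1+2) - 0 = 1, borrow out 1
  col 6: (0 - 1 borrow-in) - 1 → borrow from next column: (-1+2) - 1 = 0, borrow out 1
  col 7: (1 - 1 borrow-in) - 0 → 0 - 0 = 0, borrow out 0
  col 8: (0 - 0 borrow-in) - 0 → 0 - 0 = 0, borrow out 0
  col 9: (1 - 0 borrow-in) - 0 → 1 - 0 = 1, borrow out 0
Reading bits MSB→LSB: 1000110001
Strip leading zeros: 1000110001
= 1000110001


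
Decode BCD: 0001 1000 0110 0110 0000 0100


Each 4-bit group → digit:
  0001 → 1
  1000 → 8
  0110 → 6
  0110 → 6
  0000 → 0
  0100 → 4
= 186604


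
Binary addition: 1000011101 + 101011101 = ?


Align and add column by column (LSB to MSB, carry propagating):
  01000011101
+ 00101011101
  -----------
  col 0: 1 + 1 + 0 (carry in) = 2 → bit 0, carry out 1
  col 1: 0 + 0 + 1 (carry in) = 1 → bit 1, carry out 0
  col 2: 1 + 1 + 0 (carry in) = 2 → bit 0, carry out 1
  col 3: 1 + 1 + 1 (carry in) = 3 → bit 1, carry out 1
  col 4: 1 + 1 + 1 (carry in) = 3 → bit 1, carry out 1
  col 5: 0 + 0 + 1 (carry in) = 1 → bit 1, carry out 0
  col 6: 0 + 1 + 0 (carry in) = 1 → bit 1, carry out 0
  col 7: 0 + 0 + 0 (carry in) = 0 → bit 0, carry out 0
  col 8: 0 + 1 + 0 (carry in) = 1 → bit 1, carry out 0
  col 9: 1 + 0 + 0 (carry in) = 1 → bit 1, carry out 0
  col 10: 0 + 0 + 0 (carry in) = 0 → bit 0, carry out 0
Reading bits MSB→LSB: 01101111010
Strip leading zeros: 1101111010
= 1101111010


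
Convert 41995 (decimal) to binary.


Divide by 2 repeatedly:
41995 ÷ 2 = 20997 remainder 1
20997 ÷ 2 = 10498 remainder 1
10498 ÷ 2 = 5249 remainder 0
5249 ÷ 2 = 2624 remainder 1
2624 ÷ 2 = 1312 remainder 0
1312 ÷ 2 = 656 remainder 0
656 ÷ 2 = 328 remainder 0
328 ÷ 2 = 164 remainder 0
164 ÷ 2 = 82 remainder 0
82 ÷ 2 = 41 remainder 0
41 ÷ 2 = 20 remainder 1
20 ÷ 2 = 10 remainder 0
10 ÷ 2 = 5 remainder 0
5 ÷ 2 = 2 remainder 1
2 ÷ 2 = 1 remainder 0
1 ÷ 2 = 0 remainder 1
Reading remainders bottom-up:
= 1010010000001011


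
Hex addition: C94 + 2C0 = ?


Align and add column by column (LSB to MSB, each column mod 16 with carry):
  0C94
+ 02C0
  ----
  col 0: 4(4) + 0(0) + 0 (carry in) = 4 → 4(4), carry out 0
  col 1: 9(9) + C(12) + 0 (carry in) = 21 → 5(5), carry out 1
  col 2: C(12) + 2(2) + 1 (carry in) = 15 → F(15), carry out 0
  col 3: 0(0) + 0(0) + 0 (carry in) = 0 → 0(0), carry out 0
Reading digits MSB→LSB: 0F54
Strip leading zeros: F54
= 0xF54


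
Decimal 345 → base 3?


Divide by 3 repeatedly:
345 ÷ 3 = 115 remainder 0
115 ÷ 3 = 38 remainder 1
38 ÷ 3 = 12 remainder 2
12 ÷ 3 = 4 remainder 0
4 ÷ 3 = 1 remainder 1
1 ÷ 3 = 0 remainder 1
Reading remainders bottom-up:
= 110210


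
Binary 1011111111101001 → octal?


Group into 3-bit groups: 001011111111101001
  001 = 1
  011 = 3
  111 = 7
  111 = 7
  101 = 5
  001 = 1
= 0o137751


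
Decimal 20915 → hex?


Divide by 16 repeatedly:
20915 ÷ 16 = 1307 remainder 3 (3)
1307 ÷ 16 = 81 remainder 11 (B)
81 ÷ 16 = 5 remainder 1 (1)
5 ÷ 16 = 0 remainder 5 (5)
Reading remainders bottom-up:
= 0x51B3


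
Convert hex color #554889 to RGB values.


Hex: #554889
R = 55₁₆ = 85
G = 48₁₆ = 72
B = 89₁₆ = 137
= RGB(85, 72, 137)


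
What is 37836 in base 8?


Divide by 8 repeatedly:
37836 ÷ 8 = 4729 remainder 4
4729 ÷ 8 = 591 remainder 1
591 ÷ 8 = 73 remainder 7
73 ÷ 8 = 9 remainder 1
9 ÷ 8 = 1 remainder 1
1 ÷ 8 = 0 remainder 1
Reading remainders bottom-up:
= 0o111714


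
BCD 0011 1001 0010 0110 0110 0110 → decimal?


Each 4-bit group → digit:
  0011 → 3
  1001 → 9
  0010 → 2
  0110 → 6
  0110 → 6
  0110 → 6
= 392666


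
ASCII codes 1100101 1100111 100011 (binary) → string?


Codes (binary): 1100101 1100111 100011
Per-code ASCII lookup:
  1100101 = 101  (range 97-122: lowercase, 101 - 97 = 4) → 'e'
  1100111 = 103  (range 97-122: lowercase, 103 - 97 = 6) → 'g'
  100011 = 35  (special character) → '#'
= 'eg#'


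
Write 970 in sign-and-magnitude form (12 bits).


Sign bit: 0 (positive)
Magnitude: 970 = 01111001010
= 001111001010


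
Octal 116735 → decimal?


Positional values:
Position 0: 5 × 8^0 = 5
Position 1: 3 × 8^1 = 24
Position 2: 7 × 8^2 = 448
Position 3: 6 × 8^3 = 3072
Position 4: 1 × 8^4 = 4096
Position 5: 1 × 8^5 = 32768
Sum = 5 + 24 + 448 + 3072 + 4096 + 32768
= 40413


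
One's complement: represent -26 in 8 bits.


Original: 00011010
Invert all bits:
  bit 0: 0 → 1
  bit 1: 0 → 1
  bit 2: 0 → 1
  bit 3: 1 → 0
  bit 4: 1 → 0
  bit 5: 0 → 1
  bit 6: 1 → 0
  bit 7: 0 → 1
= 11100101


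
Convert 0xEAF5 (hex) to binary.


Each hex digit → 4 binary bits:
  E = 1110
  A = 1010
  F = 1111
  5 = 0101
Concatenate: 1110 1010 1111 0101
= 1110101011110101


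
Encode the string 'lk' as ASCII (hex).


String: 'lk'  (2 characters)
Per-character ASCII lookup:
  'l': lowercase starts at 97: 'l' = 97 + 11 = 108 → 0x6C
  'k': lowercase starts at 97: 'k' = 97 + 10 = 107 → 0x6B
= 0x6C 0x6B


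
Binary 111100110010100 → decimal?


Positional values:
Bit 2: 1 × 2^2 = 4
Bit 4: 1 × 2^4 = 16
Bit 7: 1 × 2^7 = 128
Bit 8: 1 × 2^8 = 256
Bit 11: 1 × 2^11 = 2048
Bit 12: 1 × 2^12 = 4096
Bit 13: 1 × 2^13 = 8192
Bit 14: 1 × 2^14 = 16384
Sum = 4 + 16 + 128 + 256 + 2048 + 4096 + 8192 + 16384
= 31124


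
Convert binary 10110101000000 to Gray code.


Binary: 10110101000000
Gray code: G = B XOR (B >> 1)
B >> 1 = 01011010100000
10110101000000 XOR 01011010100000:
  1 XOR 0 = 1
  0 XOR 1 = 1
  1 XOR 0 = 1
  1 XOR 1 = 0
  0 XOR 1 = 1
  1 XOR 0 = 1
  0 XOR 1 = 1
  1 XOR 0 = 1
  0 XOR 1 = 1
  0 XOR 0 = 0
  0 XOR 0 = 0
  0 XOR 0 = 0
  0 XOR 0 = 0
  0 XOR 0 = 0
= 11101111100000


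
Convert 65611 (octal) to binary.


Each octal digit → 3 binary bits:
  6 = 110
  5 = 101
  6 = 110
  1 = 001
  1 = 001
Concatenate: 110 101 110 001 001
= 110101110001001


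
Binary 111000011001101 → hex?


Group into 4-bit nibbles: 0111000011001101
  0111 = 7
  0000 = 0
  1100 = C
  1101 = D
= 0x70CD


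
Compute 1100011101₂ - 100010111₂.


Align and subtract column by column (LSB to MSB, borrowing when needed):
  1100011101
- 0100010111
  ----------
  col 0: (1 - 0 borrow-in) - 1 → 1 - 1 = 0, borrow out 0
  col 1: (0 - 0 borrow-in) - 1 → borrow from next column: (0+2) - 1 = 1, borrow out 1
  col 2: (1 - 1 borrow-in) - 1 → borrow from next column: (0+2) - 1 = 1, borrow out 1
  col 3: (1 - 1 borrow-in) - 0 → 0 - 0 = 0, borrow out 0
  col 4: (1 - 0 borrow-in) - 1 → 1 - 1 = 0, borrow out 0
  col 5: (0 - 0 borrow-in) - 0 → 0 - 0 = 0, borrow out 0
  col 6: (0 - 0 borrow-in) - 0 → 0 - 0 = 0, borrow out 0
  col 7: (0 - 0 borrow-in) - 0 → 0 - 0 = 0, borrow out 0
  col 8: (1 - 0 borrow-in) - 1 → 1 - 1 = 0, borrow out 0
  col 9: (1 - 0 borrow-in) - 0 → 1 - 0 = 1, borrow out 0
Reading bits MSB→LSB: 1000000110
Strip leading zeros: 1000000110
= 1000000110


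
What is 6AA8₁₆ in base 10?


Positional values:
Position 0: 8 × 16^0 = 8 × 1 = 8
Position 1: A × 16^1 = 10 × 16 = 160
Position 2: A × 16^2 = 10 × 256 = 2560
Position 3: 6 × 16^3 = 6 × 4096 = 24576
Sum = 8 + 160 + 2560 + 24576
= 27304


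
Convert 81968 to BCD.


Each digit → 4-bit binary:
  8 → 1000
  1 → 0001
  9 → 1001
  6 → 0110
  8 → 1000
= 1000 0001 1001 0110 1000


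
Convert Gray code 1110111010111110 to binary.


Gray code: 1110111010111110
MSB stays the same: 1
Each subsequent bit = prev_binary XOR current_gray:
  B[1] = 1 XOR 1 = 0
  B[2] = 0 XOR 1 = 1
  B[3] = 1 XOR 0 = 1
  B[4] = 1 XOR 1 = 0
  B[5] = 0 XOR 1 = 1
  B[6] = 1 XOR 1 = 0
  B[7] = 0 XOR 0 = 0
  B[8] = 0 XOR 1 = 1
  B[9] = 1 XOR 0 = 1
  B[10] = 1 XOR 1 = 0
  B[11] = 0 XOR 1 = 1
  B[12] = 1 XOR 1 = 0
  B[13] = 0 XOR 1 = 1
  B[14] = 1 XOR 1 = 0
  B[15] = 0 XOR 0 = 0
= 1011010011010100 (46292 decimal)


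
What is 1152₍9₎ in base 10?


Positional values (base 9):
  2 × 9^0 = 2 × 1 = 2
  5 × 9^1 = 5 × 9 = 45
  1 × 9^2 = 1 × 81 = 81
  1 × 9^3 = 1 × 729 = 729
Sum = 2 + 45 + 81 + 729
= 857


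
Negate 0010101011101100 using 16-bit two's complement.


Original: 0010101011101100
Step 1 - Invert all bits: 1101010100010011
Step 2 - Add 1: 1101010100010011 + 1
= 1101010100010100 (represents -10988)


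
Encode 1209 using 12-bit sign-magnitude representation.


Sign bit: 0 (positive)
Magnitude: 1209 = 10010111001
= 010010111001


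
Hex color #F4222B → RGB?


Hex: #F4222B
R = F4₁₆ = 244
G = 22₁₆ = 34
B = 2B₁₆ = 43
= RGB(244, 34, 43)


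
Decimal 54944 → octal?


Divide by 8 repeatedly:
54944 ÷ 8 = 6868 remainder 0
6868 ÷ 8 = 858 remainder 4
858 ÷ 8 = 107 remainder 2
107 ÷ 8 = 13 remainder 3
13 ÷ 8 = 1 remainder 5
1 ÷ 8 = 0 remainder 1
Reading remainders bottom-up:
= 0o153240


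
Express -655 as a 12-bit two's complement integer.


Original: 001010001111
Step 1 - Invert all bits: 110101110000
Step 2 - Add 1: 110101110000 + 1
= 110101110001 (represents -655)


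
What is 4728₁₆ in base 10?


Positional values:
Position 0: 8 × 16^0 = 8 × 1 = 8
Position 1: 2 × 16^1 = 2 × 16 = 32
Position 2: 7 × 16^2 = 7 × 256 = 1792
Position 3: 4 × 16^3 = 4 × 4096 = 16384
Sum = 8 + 32 + 1792 + 16384
= 18216


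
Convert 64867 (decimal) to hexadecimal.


Divide by 16 repeatedly:
64867 ÷ 16 = 4054 remainder 3 (3)
4054 ÷ 16 = 253 remainder 6 (6)
253 ÷ 16 = 15 remainder 13 (D)
15 ÷ 16 = 0 remainder 15 (F)
Reading remainders bottom-up:
= 0xFD63


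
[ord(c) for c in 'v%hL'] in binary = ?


String: 'v%hL'  (4 characters)
Per-character ASCII lookup:
  'v': lowercase starts at 97: 'v' = 97 + 21 = 118 → 1110110
  '%': special character: '%' = 37 → 100101
  'h': lowercase starts at 97: 'h' = 97 + 7 = 104 → 1101000
  'L': uppercase starts at 65: 'L' = 65 + 11 = 76 → 1001100
= 1110110 100101 1101000 1001100


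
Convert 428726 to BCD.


Each digit → 4-bit binary:
  4 → 0100
  2 → 0010
  8 → 1000
  7 → 0111
  2 → 0010
  6 → 0110
= 0100 0010 1000 0111 0010 0110


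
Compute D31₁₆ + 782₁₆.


Align and add column by column (LSB to MSB, each column mod 16 with carry):
  0D31
+ 0782
  ----
  col 0: 1(1) + 2(2) + 0 (carry in) = 3 → 3(3), carry out 0
  col 1: 3(3) + 8(8) + 0 (carry in) = 11 → B(11), carry out 0
  col 2: D(13) + 7(7) + 0 (carry in) = 20 → 4(4), carry out 1
  col 3: 0(0) + 0(0) + 1 (carry in) = 1 → 1(1), carry out 0
Reading digits MSB→LSB: 14B3
Strip leading zeros: 14B3
= 0x14B3


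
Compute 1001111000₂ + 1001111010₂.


Align and add column by column (LSB to MSB, carry propagating):
  01001111000
+ 01001111010
  -----------
  col 0: 0 + 0 + 0 (carry in) = 0 → bit 0, carry out 0
  col 1: 0 + 1 + 0 (carry in) = 1 → bit 1, carry out 0
  col 2: 0 + 0 + 0 (carry in) = 0 → bit 0, carry out 0
  col 3: 1 + 1 + 0 (carry in) = 2 → bit 0, carry out 1
  col 4: 1 + 1 + 1 (carry in) = 3 → bit 1, carry out 1
  col 5: 1 + 1 + 1 (carry in) = 3 → bit 1, carry out 1
  col 6: 1 + 1 + 1 (carry in) = 3 → bit 1, carry out 1
  col 7: 0 + 0 + 1 (carry in) = 1 → bit 1, carry out 0
  col 8: 0 + 0 + 0 (carry in) = 0 → bit 0, carry out 0
  col 9: 1 + 1 + 0 (carry in) = 2 → bit 0, carry out 1
  col 10: 0 + 0 + 1 (carry in) = 1 → bit 1, carry out 0
Reading bits MSB→LSB: 10011110010
Strip leading zeros: 10011110010
= 10011110010


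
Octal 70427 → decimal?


Positional values:
Position 0: 7 × 8^0 = 7
Position 1: 2 × 8^1 = 16
Position 2: 4 × 8^2 = 256
Position 3: 0 × 8^3 = 0
Position 4: 7 × 8^4 = 28672
Sum = 7 + 16 + 256 + 0 + 28672
= 28951


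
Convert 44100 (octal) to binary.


Each octal digit → 3 binary bits:
  4 = 100
  4 = 100
  1 = 001
  0 = 000
  0 = 000
Concatenate: 100 100 001 000 000
= 100100001000000


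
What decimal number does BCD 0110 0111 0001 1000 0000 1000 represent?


Each 4-bit group → digit:
  0110 → 6
  0111 → 7
  0001 → 1
  1000 → 8
  0000 → 0
  1000 → 8
= 671808


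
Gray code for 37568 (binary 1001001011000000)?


Binary: 1001001011000000
Gray code: G = B XOR (B >> 1)
B >> 1 = 0100100101100000
1001001011000000 XOR 0100100101100000:
  1 XOR 0 = 1
  0 XOR 1 = 1
  0 XOR 0 = 0
  1 XOR 0 = 1
  0 XOR 1 = 1
  0 XOR 0 = 0
  1 XOR 0 = 1
  0 XOR 1 = 1
  1 XOR 0 = 1
  1 XOR 1 = 0
  0 XOR 1 = 1
  0 XOR 0 = 0
  0 XOR 0 = 0
  0 XOR 0 = 0
  0 XOR 0 = 0
  0 XOR 0 = 0
= 1101101110100000


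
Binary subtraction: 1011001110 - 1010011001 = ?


Align and subtract column by column (LSB to MSB, borrowing when needed):
  1011001110
- 1010011001
  ----------
  col 0: (0 - 0 borrow-in) - 1 → borrow from next column: (0+2) - 1 = 1, borrow out 1
  col 1: (1 - 1 borrow-in) - 0 → 0 - 0 = 0, borrow out 0
  col 2: (1 - 0 borrow-in) - 0 → 1 - 0 = 1, borrow out 0
  col 3: (1 - 0 borrow-in) - 1 → 1 - 1 = 0, borrow out 0
  col 4: (0 - 0 borrow-in) - 1 → borrow from next column: (0+2) - 1 = 1, borrow out 1
  col 5: (0 - 1 borrow-in) - 0 → borrow from next column: (-1+2) - 0 = 1, borrow out 1
  col 6: (1 - 1 borrow-in) - 0 → 0 - 0 = 0, borrow out 0
  col 7: (1 - 0 borrow-in) - 1 → 1 - 1 = 0, borrow out 0
  col 8: (0 - 0 borrow-in) - 0 → 0 - 0 = 0, borrow out 0
  col 9: (1 - 0 borrow-in) - 1 → 1 - 1 = 0, borrow out 0
Reading bits MSB→LSB: 0000110101
Strip leading zeros: 110101
= 110101


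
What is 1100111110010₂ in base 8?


Group into 3-bit groups: 001100111110010
  001 = 1
  100 = 4
  111 = 7
  110 = 6
  010 = 2
= 0o14762


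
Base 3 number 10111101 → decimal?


Positional values (base 3):
  1 × 3^0 = 1 × 1 = 1
  0 × 3^1 = 0 × 3 = 0
  1 × 3^2 = 1 × 9 = 9
  1 × 3^3 = 1 × 27 = 27
  1 × 3^4 = 1 × 81 = 81
  1 × 3^5 = 1 × 243 = 243
  0 × 3^6 = 0 × 729 = 0
  1 × 3^7 = 1 × 2187 = 2187
Sum = 1 + 0 + 9 + 27 + 81 + 243 + 0 + 2187
= 2548


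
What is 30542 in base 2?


Divide by 2 repeatedly:
30542 ÷ 2 = 15271 remainder 0
15271 ÷ 2 = 7635 remainder 1
7635 ÷ 2 = 3817 remainder 1
3817 ÷ 2 = 1908 remainder 1
1908 ÷ 2 = 954 remainder 0
954 ÷ 2 = 477 remainder 0
477 ÷ 2 = 238 remainder 1
238 ÷ 2 = 119 remainder 0
119 ÷ 2 = 59 remainder 1
59 ÷ 2 = 29 remainder 1
29 ÷ 2 = 14 remainder 1
14 ÷ 2 = 7 remainder 0
7 ÷ 2 = 3 remainder 1
3 ÷ 2 = 1 remainder 1
1 ÷ 2 = 0 remainder 1
Reading remainders bottom-up:
= 111011101001110


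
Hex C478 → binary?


Each hex digit → 4 binary bits:
  C = 1100
  4 = 0100
  7 = 0111
  8 = 1000
Concatenate: 1100 0100 0111 1000
= 1100010001111000


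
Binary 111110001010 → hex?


Group into 4-bit nibbles: 111110001010
  1111 = F
  1000 = 8
  1010 = A
= 0xF8A


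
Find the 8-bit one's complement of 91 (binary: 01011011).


Original: 01011011
Invert all bits:
  bit 0: 0 → 1
  bit 1: 1 → 0
  bit 2: 0 → 1
  bit 3: 1 → 0
  bit 4: 1 → 0
  bit 5: 0 → 1
  bit 6: 1 → 0
  bit 7: 1 → 0
= 10100100


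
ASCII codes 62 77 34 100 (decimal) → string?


Codes (decimal): 62 77 34 100
Per-code ASCII lookup:
  62  (special character) → '>'
  77  (range 65-90: uppercase, 77 - 65 = 12) → 'M'
  34  (special character) → '"'
  100  (range 97-122: lowercase, 100 - 97 = 3) → 'd'
= '>M"d'


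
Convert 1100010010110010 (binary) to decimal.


Positional values:
Bit 1: 1 × 2^1 = 2
Bit 4: 1 × 2^4 = 16
Bit 5: 1 × 2^5 = 32
Bit 7: 1 × 2^7 = 128
Bit 10: 1 × 2^10 = 1024
Bit 14: 1 × 2^14 = 16384
Bit 15: 1 × 2^15 = 32768
Sum = 2 + 16 + 32 + 128 + 1024 + 16384 + 32768
= 50354


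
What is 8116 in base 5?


Divide by 5 repeatedly:
8116 ÷ 5 = 1623 remainder 1
1623 ÷ 5 = 324 remainder 3
324 ÷ 5 = 64 remainder 4
64 ÷ 5 = 12 remainder 4
12 ÷ 5 = 2 remainder 2
2 ÷ 5 = 0 remainder 2
Reading remainders bottom-up:
= 224431


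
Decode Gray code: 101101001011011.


Gray code: 101101001011011
MSB stays the same: 1
Each subsequent bit = prev_binary XOR current_gray:
  B[1] = 1 XOR 0 = 1
  B[2] = 1 XOR 1 = 0
  B[3] = 0 XOR 1 = 1
  B[4] = 1 XOR 0 = 1
  B[5] = 1 XOR 1 = 0
  B[6] = 0 XOR 0 = 0
  B[7] = 0 XOR 0 = 0
  B[8] = 0 XOR 1 = 1
  B[9] = 1 XOR 0 = 1
  B[10] = 1 XOR 1 = 0
  B[11] = 0 XOR 1 = 1
  B[12] = 1 XOR 0 = 1
  B[13] = 1 XOR 1 = 0
  B[14] = 0 XOR 1 = 1
= 110110001101101 (27757 decimal)


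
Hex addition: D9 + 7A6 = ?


Align and add column by column (LSB to MSB, each column mod 16 with carry):
  00D9
+ 07A6
  ----
  col 0: 9(9) + 6(6) + 0 (carry in) = 15 → F(15), carry out 0
  col 1: D(13) + A(10) + 0 (carry in) = 23 → 7(7), carry out 1
  col 2: 0(0) + 7(7) + 1 (carry in) = 8 → 8(8), carry out 0
  col 3: 0(0) + 0(0) + 0 (carry in) = 0 → 0(0), carry out 0
Reading digits MSB→LSB: 087F
Strip leading zeros: 87F
= 0x87F


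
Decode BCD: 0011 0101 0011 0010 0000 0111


Each 4-bit group → digit:
  0011 → 3
  0101 → 5
  0011 → 3
  0010 → 2
  0000 → 0
  0111 → 7
= 353207


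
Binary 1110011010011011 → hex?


Group into 4-bit nibbles: 1110011010011011
  1110 = E
  0110 = 6
  1001 = 9
  1011 = B
= 0xE69B


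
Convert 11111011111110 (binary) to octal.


Group into 3-bit groups: 011111011111110
  011 = 3
  111 = 7
  011 = 3
  111 = 7
  110 = 6
= 0o37376


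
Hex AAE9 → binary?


Each hex digit → 4 binary bits:
  A = 1010
  A = 1010
  E = 1110
  9 = 1001
Concatenate: 1010 1010 1110 1001
= 1010101011101001


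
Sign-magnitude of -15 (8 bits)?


Sign bit: 1 (negative)
Magnitude: 15 = 0001111
= 10001111


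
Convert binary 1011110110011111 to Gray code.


Binary: 1011110110011111
Gray code: G = B XOR (B >> 1)
B >> 1 = 0101111011001111
1011110110011111 XOR 0101111011001111:
  1 XOR 0 = 1
  0 XOR 1 = 1
  1 XOR 0 = 1
  1 XOR 1 = 0
  1 XOR 1 = 0
  1 XOR 1 = 0
  0 XOR 1 = 1
  1 XOR 0 = 1
  1 XOR 1 = 0
  0 XOR 1 = 1
  0 XOR 0 = 0
  1 XOR 0 = 1
  1 XOR 1 = 0
  1 XOR 1 = 0
  1 XOR 1 = 0
  1 XOR 1 = 0
= 1110001101010000


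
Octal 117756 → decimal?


Positional values:
Position 0: 6 × 8^0 = 6
Position 1: 5 × 8^1 = 40
Position 2: 7 × 8^2 = 448
Position 3: 7 × 8^3 = 3584
Position 4: 1 × 8^4 = 4096
Position 5: 1 × 8^5 = 32768
Sum = 6 + 40 + 448 + 3584 + 4096 + 32768
= 40942


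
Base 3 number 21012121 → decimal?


Positional values (base 3):
  1 × 3^0 = 1 × 1 = 1
  2 × 3^1 = 2 × 3 = 6
  1 × 3^2 = 1 × 9 = 9
  2 × 3^3 = 2 × 27 = 54
  1 × 3^4 = 1 × 81 = 81
  0 × 3^5 = 0 × 243 = 0
  1 × 3^6 = 1 × 729 = 729
  2 × 3^7 = 2 × 2187 = 4374
Sum = 1 + 6 + 9 + 54 + 81 + 0 + 729 + 4374
= 5254


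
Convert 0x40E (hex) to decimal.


Positional values:
Position 0: E × 16^0 = 14 × 1 = 14
Position 1: 0 × 16^1 = 0 × 16 = 0
Position 2: 4 × 16^2 = 4 × 256 = 1024
Sum = 14 + 0 + 1024
= 1038


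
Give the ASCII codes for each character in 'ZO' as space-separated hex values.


String: 'ZO'  (2 characters)
Per-character ASCII lookup:
  'Z': uppercase starts at 65: 'Z' = 65 + 25 = 90 → 0x5A
  'O': uppercase starts at 65: 'O' = 65 + 14 = 79 → 0x4F
= 0x5A 0x4F


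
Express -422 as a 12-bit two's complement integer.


Original: 000110100110
Step 1 - Invert all bits: 111001011001
Step 2 - Add 1: 111001011001 + 1
= 111001011010 (represents -422)


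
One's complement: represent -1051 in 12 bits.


Original: 010000011011
Invert all bits:
  bit 0: 0 → 1
  bit 1: 1 → 0
  bit 2: 0 → 1
  bit 3: 0 → 1
  bit 4: 0 → 1
  bit 5: 0 → 1
  bit 6: 0 → 1
  bit 7: 1 → 0
  bit 8: 1 → 0
  bit 9: 0 → 1
  bit 10: 1 → 0
  bit 11: 1 → 0
= 101111100100


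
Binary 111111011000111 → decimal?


Positional values:
Bit 0: 1 × 2^0 = 1
Bit 1: 1 × 2^1 = 2
Bit 2: 1 × 2^2 = 4
Bit 6: 1 × 2^6 = 64
Bit 7: 1 × 2^7 = 128
Bit 9: 1 × 2^9 = 512
Bit 10: 1 × 2^10 = 1024
Bit 11: 1 × 2^11 = 2048
Bit 12: 1 × 2^12 = 4096
Bit 13: 1 × 2^13 = 8192
Bit 14: 1 × 2^14 = 16384
Sum = 1 + 2 + 4 + 64 + 128 + 512 + 1024 + 2048 + 4096 + 8192 + 16384
= 32455


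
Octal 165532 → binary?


Each octal digit → 3 binary bits:
  1 = 001
  6 = 110
  5 = 101
  5 = 101
  3 = 011
  2 = 010
Concatenate: 001 110 101 101 011 010
= 001110101101011010


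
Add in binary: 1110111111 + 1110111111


Align and add column by column (LSB to MSB, carry propagating):
  01110111111
+ 01110111111
  -----------
  col 0: 1 + 1 + 0 (carry in) = 2 → bit 0, carry out 1
  col 1: 1 + 1 + 1 (carry in) = 3 → bit 1, carry out 1
  col 2: 1 + 1 + 1 (carry in) = 3 → bit 1, carry out 1
  col 3: 1 + 1 + 1 (carry in) = 3 → bit 1, carry out 1
  col 4: 1 + 1 + 1 (carry in) = 3 → bit 1, carry out 1
  col 5: 1 + 1 + 1 (carry in) = 3 → bit 1, carry out 1
  col 6: 0 + 0 + 1 (carry in) = 1 → bit 1, carry out 0
  col 7: 1 + 1 + 0 (carry in) = 2 → bit 0, carry out 1
  col 8: 1 + 1 + 1 (carry in) = 3 → bit 1, carry out 1
  col 9: 1 + 1 + 1 (carry in) = 3 → bit 1, carry out 1
  col 10: 0 + 0 + 1 (carry in) = 1 → bit 1, carry out 0
Reading bits MSB→LSB: 11101111110
Strip leading zeros: 11101111110
= 11101111110


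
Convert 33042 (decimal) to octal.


Divide by 8 repeatedly:
33042 ÷ 8 = 4130 remainder 2
4130 ÷ 8 = 516 remainder 2
516 ÷ 8 = 64 remainder 4
64 ÷ 8 = 8 remainder 0
8 ÷ 8 = 1 remainder 0
1 ÷ 8 = 0 remainder 1
Reading remainders bottom-up:
= 0o100422


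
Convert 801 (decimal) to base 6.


Divide by 6 repeatedly:
801 ÷ 6 = 133 remainder 3
133 ÷ 6 = 22 remainder 1
22 ÷ 6 = 3 remainder 4
3 ÷ 6 = 0 remainder 3
Reading remainders bottom-up:
= 3413


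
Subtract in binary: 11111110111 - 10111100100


Align and subtract column by column (LSB to MSB, borrowing when needed):
  11111110111
- 10111100100
  -----------
  col 0: (1 - 0 borrow-in) - 0 → 1 - 0 = 1, borrow out 0
  col 1: (1 - 0 borrow-in) - 0 → 1 - 0 = 1, borrow out 0
  col 2: (1 - 0 borrow-in) - 1 → 1 - 1 = 0, borrow out 0
  col 3: (0 - 0 borrow-in) - 0 → 0 - 0 = 0, borrow out 0
  col 4: (1 - 0 borrow-in) - 0 → 1 - 0 = 1, borrow out 0
  col 5: (1 - 0 borrow-in) - 1 → 1 - 1 = 0, borrow out 0
  col 6: (1 - 0 borrow-in) - 1 → 1 - 1 = 0, borrow out 0
  col 7: (1 - 0 borrow-in) - 1 → 1 - 1 = 0, borrow out 0
  col 8: (1 - 0 borrow-in) - 1 → 1 - 1 = 0, borrow out 0
  col 9: (1 - 0 borrow-in) - 0 → 1 - 0 = 1, borrow out 0
  col 10: (1 - 0 borrow-in) - 1 → 1 - 1 = 0, borrow out 0
Reading bits MSB→LSB: 01000010011
Strip leading zeros: 1000010011
= 1000010011


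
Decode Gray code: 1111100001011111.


Gray code: 1111100001011111
MSB stays the same: 1
Each subsequent bit = prev_binary XOR current_gray:
  B[1] = 1 XOR 1 = 0
  B[2] = 0 XOR 1 = 1
  B[3] = 1 XOR 1 = 0
  B[4] = 0 XOR 1 = 1
  B[5] = 1 XOR 0 = 1
  B[6] = 1 XOR 0 = 1
  B[7] = 1 XOR 0 = 1
  B[8] = 1 XOR 0 = 1
  B[9] = 1 XOR 1 = 0
  B[10] = 0 XOR 0 = 0
  B[11] = 0 XOR 1 = 1
  B[12] = 1 XOR 1 = 0
  B[13] = 0 XOR 1 = 1
  B[14] = 1 XOR 1 = 0
  B[15] = 0 XOR 1 = 1
= 1010111110010101 (44949 decimal)


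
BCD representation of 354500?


Each digit → 4-bit binary:
  3 → 0011
  5 → 0101
  4 → 0100
  5 → 0101
  0 → 0000
  0 → 0000
= 0011 0101 0100 0101 0000 0000


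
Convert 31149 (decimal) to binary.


Divide by 2 repeatedly:
31149 ÷ 2 = 15574 remainder 1
15574 ÷ 2 = 7787 remainder 0
7787 ÷ 2 = 3893 remainder 1
3893 ÷ 2 = 1946 remainder 1
1946 ÷ 2 = 973 remainder 0
973 ÷ 2 = 486 remainder 1
486 ÷ 2 = 243 remainder 0
243 ÷ 2 = 121 remainder 1
121 ÷ 2 = 60 remainder 1
60 ÷ 2 = 30 remainder 0
30 ÷ 2 = 15 remainder 0
15 ÷ 2 = 7 remainder 1
7 ÷ 2 = 3 remainder 1
3 ÷ 2 = 1 remainder 1
1 ÷ 2 = 0 remainder 1
Reading remainders bottom-up:
= 111100110101101


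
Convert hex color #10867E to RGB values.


Hex: #10867E
R = 10₁₆ = 16
G = 86₁₆ = 134
B = 7E₁₆ = 126
= RGB(16, 134, 126)


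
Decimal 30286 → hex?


Divide by 16 repeatedly:
30286 ÷ 16 = 1892 remainder 14 (E)
1892 ÷ 16 = 118 remainder 4 (4)
118 ÷ 16 = 7 remainder 6 (6)
7 ÷ 16 = 0 remainder 7 (7)
Reading remainders bottom-up:
= 0x764E


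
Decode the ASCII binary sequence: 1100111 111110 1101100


Codes (binary): 1100111 111110 1101100
Per-code ASCII lookup:
  1100111 = 103  (range 97-122: lowercase, 103 - 97 = 6) → 'g'
  111110 = 62  (special character) → '>'
  1101100 = 108  (range 97-122: lowercase, 108 - 97 = 11) → 'l'
= 'g>l'


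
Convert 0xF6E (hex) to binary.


Each hex digit → 4 binary bits:
  F = 1111
  6 = 0110
  E = 1110
Concatenate: 1111 0110 1110
= 111101101110


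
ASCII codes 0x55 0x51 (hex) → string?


Codes (hex): 0x55 0x51
Per-code ASCII lookup:
  0x55 = 85  (range 65-90: uppercase, 85 - 65 = 20) → 'U'
  0x51 = 81  (range 65-90: uppercase, 81 - 65 = 16) → 'Q'
= 'UQ'


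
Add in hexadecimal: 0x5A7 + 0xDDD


Align and add column by column (LSB to MSB, each column mod 16 with carry):
  05A7
+ 0DDD
  ----
  col 0: 7(7) + D(13) + 0 (carry in) = 20 → 4(4), carry out 1
  col 1: A(10) + D(13) + 1 (carry in) = 24 → 8(8), carry out 1
  col 2: 5(5) + D(13) + 1 (carry in) = 19 → 3(3), carry out 1
  col 3: 0(0) + 0(0) + 1 (carry in) = 1 → 1(1), carry out 0
Reading digits MSB→LSB: 1384
Strip leading zeros: 1384
= 0x1384


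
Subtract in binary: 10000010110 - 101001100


Align and subtract column by column (LSB to MSB, borrowing when needed):
  10000010110
- 00101001100
  -----------
  col 0: (0 - 0 borrow-in) - 0 → 0 - 0 = 0, borrow out 0
  col 1: (1 - 0 borrow-in) - 0 → 1 - 0 = 1, borrow out 0
  col 2: (1 - 0 borrow-in) - 1 → 1 - 1 = 0, borrow out 0
  col 3: (0 - 0 borrow-in) - 1 → borrow from next column: (0+2) - 1 = 1, borrow out 1
  col 4: (1 - 1 borrow-in) - 0 → 0 - 0 = 0, borrow out 0
  col 5: (0 - 0 borrow-in) - 0 → 0 - 0 = 0, borrow out 0
  col 6: (0 - 0 borrow-in) - 1 → borrow from next column: (0+2) - 1 = 1, borrow out 1
  col 7: (0 - 1 borrow-in) - 0 → borrow from next column: (-1+2) - 0 = 1, borrow out 1
  col 8: (0 - 1 borrow-in) - 1 → borrow from next column: (-1+2) - 1 = 0, borrow out 1
  col 9: (0 - 1 borrow-in) - 0 → borrow from next column: (-1+2) - 0 = 1, borrow out 1
  col 10: (1 - 1 borrow-in) - 0 → 0 - 0 = 0, borrow out 0
Reading bits MSB→LSB: 01011001010
Strip leading zeros: 1011001010
= 1011001010


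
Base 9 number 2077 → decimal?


Positional values (base 9):
  7 × 9^0 = 7 × 1 = 7
  7 × 9^1 = 7 × 9 = 63
  0 × 9^2 = 0 × 81 = 0
  2 × 9^3 = 2 × 729 = 1458
Sum = 7 + 63 + 0 + 1458
= 1528


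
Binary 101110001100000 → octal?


Group into 3-bit groups: 101110001100000
  101 = 5
  110 = 6
  001 = 1
  100 = 4
  000 = 0
= 0o56140


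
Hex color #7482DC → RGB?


Hex: #7482DC
R = 74₁₆ = 116
G = 82₁₆ = 130
B = DC₁₆ = 220
= RGB(116, 130, 220)


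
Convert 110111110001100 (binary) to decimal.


Positional values:
Bit 2: 1 × 2^2 = 4
Bit 3: 1 × 2^3 = 8
Bit 7: 1 × 2^7 = 128
Bit 8: 1 × 2^8 = 256
Bit 9: 1 × 2^9 = 512
Bit 10: 1 × 2^10 = 1024
Bit 11: 1 × 2^11 = 2048
Bit 13: 1 × 2^13 = 8192
Bit 14: 1 × 2^14 = 16384
Sum = 4 + 8 + 128 + 256 + 512 + 1024 + 2048 + 8192 + 16384
= 28556


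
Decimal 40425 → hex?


Divide by 16 repeatedly:
40425 ÷ 16 = 2526 remainder 9 (9)
2526 ÷ 16 = 157 remainder 14 (E)
157 ÷ 16 = 9 remainder 13 (D)
9 ÷ 16 = 0 remainder 9 (9)
Reading remainders bottom-up:
= 0x9DE9


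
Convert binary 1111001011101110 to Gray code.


Binary: 1111001011101110
Gray code: G = B XOR (B >> 1)
B >> 1 = 0111100101110111
1111001011101110 XOR 0111100101110111:
  1 XOR 0 = 1
  1 XOR 1 = 0
  1 XOR 1 = 0
  1 XOR 1 = 0
  0 XOR 1 = 1
  0 XOR 0 = 0
  1 XOR 0 = 1
  0 XOR 1 = 1
  1 XOR 0 = 1
  1 XOR 1 = 0
  1 XOR 1 = 0
  0 XOR 1 = 1
  1 XOR 0 = 1
  1 XOR 1 = 0
  1 XOR 1 = 0
  0 XOR 1 = 1
= 1000101110011001
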